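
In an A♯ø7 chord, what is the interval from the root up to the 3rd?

Spelling the chord: A♯, C♯, E, G♯.
Root = A♯; 3rd = C♯.
A♯ up to C♯ is 3 semitones, a half step narrower than a major third, so the interval is minor.

minor third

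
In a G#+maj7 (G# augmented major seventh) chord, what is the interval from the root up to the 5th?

augmented fifth

Spelling the chord: G#, B#, D##, F##.
So we need the interval from G# up to D##.
G# up to D## is 8 semitones, a half step wider than a perfect fifth, so the interval is augmented.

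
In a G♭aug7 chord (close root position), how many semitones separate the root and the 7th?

G♭aug7 is spelled G♭–B♭–D–F♭.
G♭ to F♭ is a minor seventh: 10 semitones.

10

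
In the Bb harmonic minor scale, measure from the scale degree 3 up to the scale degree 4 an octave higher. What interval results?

The scale runs Bb C Db Eb F Gb A.
That puts Db below Eb.
Db up to Eb spans 9 letter names and 14 semitones — a major ninth.

major 9th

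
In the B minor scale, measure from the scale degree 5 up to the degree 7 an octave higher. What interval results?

minor tenth

B natural minor: B C# D E F# G A.
The scale degree 5 is F# and the 7th degree (up an octave) is A.
F# up to A is 15 semitones, a half step narrower than a major tenth, so the interval is minor.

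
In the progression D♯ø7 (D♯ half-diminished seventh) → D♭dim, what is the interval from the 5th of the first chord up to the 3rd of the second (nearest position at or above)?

The 5th of D♯ø7 (D♯ half-diminished seventh) is A; the 3rd of D♭dim is F♭.
From A to F♭: 7 semitones over a sixth = diminished.

diminished sixth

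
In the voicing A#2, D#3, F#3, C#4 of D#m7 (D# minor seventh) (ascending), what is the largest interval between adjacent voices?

Adjacent intervals: A#2→D#3 = perfect fourth; D#3→F#3 = minor third; F#3→C#4 = perfect fifth.
The largest is F#3 to C#4, a perfect fifth (7 semitones).

P5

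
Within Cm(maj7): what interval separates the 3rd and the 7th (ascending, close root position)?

augmented fifth

Cm(maj7) is spelled C E♭ G B.
3rd = E♭; 7th = B.
5 letter names make it a fifth; at 8 semitones (a half step wider than perfect) the quality is augmented.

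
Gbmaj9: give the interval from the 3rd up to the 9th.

m7

The chord tones of Gbmaj9 are Gb, Bb, Db, F, Ab.
That puts Bb below Ab.
From Bb to Ab: 10 semitones over a seventh = minor.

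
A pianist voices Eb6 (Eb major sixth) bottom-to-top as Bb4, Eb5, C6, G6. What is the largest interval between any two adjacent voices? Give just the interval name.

Adjacent intervals: Bb4→Eb5 = perfect fourth; Eb5→C6 = major sixth; C6→G6 = perfect fifth.
The largest is Eb5 to C6, a major sixth (9 semitones).

M6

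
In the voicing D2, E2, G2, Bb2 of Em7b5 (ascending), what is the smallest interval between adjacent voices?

Adjacent intervals: D2→E2 = major second; E2→G2 = minor third; G2→Bb2 = minor third.
The smallest is D2 to E2, a major second (2 semitones).

major 2nd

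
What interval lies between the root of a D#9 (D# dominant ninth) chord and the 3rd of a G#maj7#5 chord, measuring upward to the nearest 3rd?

major sixth

D#9 (D# dominant ninth) has D# as its root, and G#maj7#5 has B# as its 3rd.
From D# to B# is 9 semitones, exactly the major sixth.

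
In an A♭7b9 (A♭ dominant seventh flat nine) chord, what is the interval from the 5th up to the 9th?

The chord tones of A♭7b9 (A♭ dominant seventh flat nine) are A♭-C-E♭-G♭-B𝄫.
That puts E♭ below B𝄫.
E♭ up to B𝄫 is 6 semitones, a half step narrower than a perfect fifth, so the interval is diminished.

diminished fifth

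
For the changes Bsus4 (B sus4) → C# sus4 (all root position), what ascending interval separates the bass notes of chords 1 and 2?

The roots are B and C#.
From B to C# is 2 semitones, exactly the major second.

major 2nd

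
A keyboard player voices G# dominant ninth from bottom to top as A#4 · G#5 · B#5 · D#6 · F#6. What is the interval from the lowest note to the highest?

m13

The outer voices are A#4 and F#6.
A# up to F# is 20 semitones, a half step narrower than a major thirteenth, so the interval is minor.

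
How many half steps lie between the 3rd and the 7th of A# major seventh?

7

A#maj7 (A# major seventh) is spelled A#–C##–E#–G##.
C## to G## is a perfect fifth: 7 semitones.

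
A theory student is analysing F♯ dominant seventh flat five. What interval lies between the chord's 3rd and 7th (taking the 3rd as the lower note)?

The chord tones of F♯7b5 (F♯ dominant seventh flat five) are F♯, A♯, C, E.
The 3rd is A♯ and the 7th is E.
From A♯ to E: 6 semitones over a fifth = diminished.
This 3–7 tritone is the characteristic tension at the heart of the dominant sound.

diminished fifth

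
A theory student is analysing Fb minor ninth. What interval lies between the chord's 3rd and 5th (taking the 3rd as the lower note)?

Fb minor ninth is spelled Fb Abb Cb Ebb Gb.
So we need the interval from Abb up to Cb.
Counting 3 letters and 4 half steps from Abb gives a major third.

major 3rd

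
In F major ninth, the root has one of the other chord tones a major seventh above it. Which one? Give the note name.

E

Fmaj9 (F major ninth): F-A-C-E-G.
The root is F. A major seventh above F is E.
E is the chord's 7th.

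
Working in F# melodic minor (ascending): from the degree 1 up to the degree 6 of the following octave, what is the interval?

major thirteenth

Spelling F# melodic minor (ascending): F# G# A B C# D# E#.
The degree 1 is F# and the 6th degree (up an octave) is D#.
Counting 13 letters and 21 half steps from F# gives a major thirteenth.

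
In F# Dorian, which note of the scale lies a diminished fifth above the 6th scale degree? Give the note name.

The scale is F# G# A B C# D# E.
The 6th scale degree is D#; a diminished fifth above that is A — scale degree 3.

A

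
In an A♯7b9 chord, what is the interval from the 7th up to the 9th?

A♯7b9 (A♯ dominant seventh flat nine): A♯-C𝄪-E♯-G♯-B.
The 7th is G♯ and the 9th is B.
From G♯ to B: 3 semitones over a third = minor.

minor 3rd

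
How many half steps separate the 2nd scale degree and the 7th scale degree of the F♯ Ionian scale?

The scale is F♯ G♯ A♯ B C♯ D♯ E♯.
G♯ up to E♯ is a major sixth — 9 semitones.

9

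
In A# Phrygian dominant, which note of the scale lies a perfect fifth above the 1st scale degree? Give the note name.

The scale is A# B C## D# E# F# G#.
The 1st scale degree is A#; a perfect fifth above that is E# — scale degree 5.

E#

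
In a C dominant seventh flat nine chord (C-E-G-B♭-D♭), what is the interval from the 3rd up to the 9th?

That puts E below D♭.
E up to D♭ is 9 semitones, a whole step narrower than a major seventh, so the interval is diminished.

d7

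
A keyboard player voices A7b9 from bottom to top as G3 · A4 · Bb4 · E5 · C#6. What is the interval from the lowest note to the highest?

A18

The outer voices are G3 and C#6.
18 letter names make it a 18th; at 30 semitones (a half step wider than perfect) the quality is augmented.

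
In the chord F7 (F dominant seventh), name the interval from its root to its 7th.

F dominant seventh: F A C Eb.
The root is F and the 7th is Eb.
From F to Eb: 10 semitones over a seventh = minor.

minor 7th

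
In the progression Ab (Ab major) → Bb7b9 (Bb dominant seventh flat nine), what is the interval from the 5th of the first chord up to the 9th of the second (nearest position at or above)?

The 5th of Ab (Ab major) is Eb; the 9th of Bb7b9 (Bb dominant seventh flat nine) is Cb.
Eb up to Cb is 8 semitones, a half step narrower than a major sixth, so the interval is minor.

minor 6th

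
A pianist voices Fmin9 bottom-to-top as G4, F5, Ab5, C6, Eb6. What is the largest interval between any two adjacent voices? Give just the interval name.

Adjacent intervals: G4→F5 = minor seventh; F5→Ab5 = minor third; Ab5→C6 = major third; C6→Eb6 = minor third.
The largest is G4 to F5, a minor seventh (10 semitones).

minor seventh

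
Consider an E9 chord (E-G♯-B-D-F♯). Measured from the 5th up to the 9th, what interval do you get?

So we need the interval from B up to F♯.
From B to F♯ is 7 semitones, exactly the perfect fifth.

perfect fifth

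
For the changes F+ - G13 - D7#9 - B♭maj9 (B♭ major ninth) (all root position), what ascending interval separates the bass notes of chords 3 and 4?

m6

The roots are D and B♭.
D up to B♭ is 8 semitones, a half step narrower than a major sixth, so the interval is minor.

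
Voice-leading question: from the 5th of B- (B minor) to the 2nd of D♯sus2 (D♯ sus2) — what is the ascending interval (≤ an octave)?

major seventh

The 5th of B- (B minor) is F♯; the 2nd of D♯sus2 (D♯ sus2) is E♯.
From F♯ to E♯ is 11 semitones, exactly the major seventh.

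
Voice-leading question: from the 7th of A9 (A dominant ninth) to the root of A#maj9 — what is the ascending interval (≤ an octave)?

The 7th of A9 (A dominant ninth) is G; the root of A#maj9 is A#.
2 letter names make it a second; at 3 semitones (a half step wider than major) the quality is augmented.

augmented 2nd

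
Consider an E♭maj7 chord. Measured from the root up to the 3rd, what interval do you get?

E♭Δ7 (E♭ major seventh): E♭, G, B♭, D.
That puts E♭ below G.
From E♭ to G is 4 semitones, exactly the major third.

major third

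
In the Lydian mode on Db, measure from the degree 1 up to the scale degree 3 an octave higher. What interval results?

major 10th

Db lydian: Db Eb F G Ab Bb C.
Degree 1 = Db; 3rd scale degree (up an octave) = F.
Db up to F spans 10 letter names and 16 semitones — a major tenth.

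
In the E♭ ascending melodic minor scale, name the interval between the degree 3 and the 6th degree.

augmented fourth

E♭ melodic minor: E♭ F G♭ A♭ B♭ C D.
Degree 3 = G♭; degree 6 = C.
From G♭ to C: 6 semitones over a fourth = augmented.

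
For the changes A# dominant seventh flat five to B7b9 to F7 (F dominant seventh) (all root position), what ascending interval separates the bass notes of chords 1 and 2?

The roots are A# and B.
From A# to B: 1 semitone over a second = minor.

minor 2nd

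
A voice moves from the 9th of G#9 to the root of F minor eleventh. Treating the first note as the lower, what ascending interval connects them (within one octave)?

diminished sixth

G#9 has A# as its 9th, and F minor eleventh has F as its root.
From A# to F: 7 semitones over a sixth = diminished.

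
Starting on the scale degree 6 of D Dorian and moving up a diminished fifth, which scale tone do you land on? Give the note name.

The scale is D E F G A B C.
The scale degree 6 is B; a diminished fifth above that is F — scale degree 3.

F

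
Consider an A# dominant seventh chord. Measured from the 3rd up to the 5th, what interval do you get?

minor 3rd

The chord tones of A#7 are A#–C##–E#–G#.
3rd = C##; 5th = E#.
C## up to E# is 3 semitones, a half step narrower than a major third, so the interval is minor.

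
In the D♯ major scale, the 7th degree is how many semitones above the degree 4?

The scale is D♯ E♯ F𝄪 G♯ A♯ B♯ C𝄪.
G♯ up to C𝄪 is an augmented fourth — 6 semitones.

6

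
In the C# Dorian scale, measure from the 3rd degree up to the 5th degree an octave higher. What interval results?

major 10th

The scale runs C# D# E F# G# A# B.
The 3rd degree is E and the degree 5 (up an octave) is G#.
Counting 10 letters and 16 half steps from E gives a major tenth.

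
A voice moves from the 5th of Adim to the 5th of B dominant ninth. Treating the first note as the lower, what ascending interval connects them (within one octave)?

augmented second

The 5th of Adim is E♭; the 5th of B dominant ninth is F♯.
E♭ up to F♯ is 3 semitones, a half step wider than a major second, so the interval is augmented.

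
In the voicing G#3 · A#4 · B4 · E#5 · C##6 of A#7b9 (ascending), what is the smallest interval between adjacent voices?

Adjacent intervals: G#3→A#4 = major ninth; A#4→B4 = minor second; B4→E#5 = augmented fourth; E#5→C##6 = major sixth.
The smallest is A#4 to B4, a minor second (1 semitone).

minor second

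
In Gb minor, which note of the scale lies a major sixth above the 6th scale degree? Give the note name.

The scale is Gb Ab Bbb Cb Db Ebb Fb.
The 6th scale degree is Ebb; a major sixth above that is Cb — scale degree 4.

Cb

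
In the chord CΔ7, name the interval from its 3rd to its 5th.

minor 3rd

CΔ7 (C major seventh) is spelled C, E, G, B.
3rd = E; 5th = G.
From E to G: 3 semitones over a third = minor.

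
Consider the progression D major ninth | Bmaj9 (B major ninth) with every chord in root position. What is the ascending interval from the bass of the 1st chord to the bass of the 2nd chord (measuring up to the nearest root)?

major 6th

The roots are D and B.
D up to B spans 6 letter names and 9 semitones — a major sixth.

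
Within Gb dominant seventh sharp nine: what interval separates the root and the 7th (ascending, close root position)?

minor seventh

Spelling the chord: Gb, Bb, Db, Fb, A.
Root = Gb; 7th = Fb.
7 letter names make it a seventh; at 10 semitones (a half step narrower than major) the quality is minor.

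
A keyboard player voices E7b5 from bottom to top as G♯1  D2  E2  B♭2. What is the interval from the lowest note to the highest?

diminished 10th

The outer voices are G♯1 and B♭2.
G♯ up to B♭ is 14 semitones, a whole step narrower than a major tenth, so the interval is diminished.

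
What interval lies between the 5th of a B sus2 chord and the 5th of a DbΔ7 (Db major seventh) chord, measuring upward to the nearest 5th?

B sus2 has F# as its 5th, and DbΔ7 (Db major seventh) has Ab as its 5th.
F# up to Ab is 2 semitones, a whole step narrower than a major third, so the interval is diminished.

d3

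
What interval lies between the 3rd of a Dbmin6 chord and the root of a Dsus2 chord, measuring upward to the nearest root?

Dbmin6 has Fb as its 3rd, and Dsus2 has D as its root.
Fb up to D is 10 semitones, a half step wider than a major sixth, so the interval is augmented.

augmented sixth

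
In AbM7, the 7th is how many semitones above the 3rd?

7

AbΔ7 is spelled Ab C Eb G.
C to G is a perfect fifth: 7 semitones.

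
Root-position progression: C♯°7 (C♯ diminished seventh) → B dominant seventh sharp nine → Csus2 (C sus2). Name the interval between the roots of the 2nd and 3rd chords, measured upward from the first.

minor second

The roots are B and C.
From B to C: 1 semitone over a second = minor.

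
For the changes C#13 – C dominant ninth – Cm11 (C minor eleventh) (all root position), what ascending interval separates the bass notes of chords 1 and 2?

The roots are C# and C.
8 letter names make it an octave; at 11 semitones (a half step narrower than perfect) the quality is diminished.

diminished octave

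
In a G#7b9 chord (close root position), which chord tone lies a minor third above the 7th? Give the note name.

G#7b9 is spelled G#, B#, D#, F#, A.
The 7th is F#. A minor third above F# is A.
A is the chord's 9th.

A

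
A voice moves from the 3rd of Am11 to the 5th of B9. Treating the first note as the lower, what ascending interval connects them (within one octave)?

augmented 4th

The 3rd of Am11 is C; the 5th of B9 is F♯.
C up to F♯ is 6 semitones, a half step wider than a perfect fourth, so the interval is augmented.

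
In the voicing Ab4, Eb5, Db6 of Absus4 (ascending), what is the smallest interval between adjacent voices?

perfect fifth

Adjacent intervals: Ab4→Eb5 = perfect fifth; Eb5→Db6 = minor seventh.
The smallest is Ab4 to Eb5, a perfect fifth (7 semitones).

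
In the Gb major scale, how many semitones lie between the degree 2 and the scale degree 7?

9

The scale is Gb Ab Bb Cb Db Eb F.
Ab up to F is a major sixth — 9 semitones.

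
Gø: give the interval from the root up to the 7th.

Spelling the chord: G-B♭-D♭-F.
The root is G and the 7th is F.
From G to F: 10 semitones over a seventh = minor.

minor seventh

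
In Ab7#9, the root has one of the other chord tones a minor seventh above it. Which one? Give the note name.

The chord tones of Ab dominant seventh sharp nine are Ab C Eb Gb B.
The root is Ab. A minor seventh above Ab is Gb.
Gb is the chord's 7th.

Gb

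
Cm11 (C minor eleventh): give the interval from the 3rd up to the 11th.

Cm11 (C minor eleventh) is spelled C Eb G Bb D F.
So we need the interval from Eb up to F.
Counting 9 letters and 14 half steps from Eb gives a major ninth.

major 9th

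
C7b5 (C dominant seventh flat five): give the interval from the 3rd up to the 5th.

Spelling the chord: C, E, Gb, Bb.
3rd = E; 5th = Gb.
From E to Gb: 2 semitones over a third = diminished.

diminished 3rd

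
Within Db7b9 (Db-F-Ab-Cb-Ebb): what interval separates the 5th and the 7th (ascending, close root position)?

The 5th is Ab and the 7th is Cb.
3 letter names make it a third; at 3 semitones (a half step narrower than major) the quality is minor.

minor 3rd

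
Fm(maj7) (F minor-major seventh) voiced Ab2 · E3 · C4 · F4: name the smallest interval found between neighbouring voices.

Adjacent intervals: Ab2→E3 = augmented fifth; E3→C4 = minor sixth; C4→F4 = perfect fourth.
The smallest is C4 to F4, a perfect fourth (5 semitones).

P4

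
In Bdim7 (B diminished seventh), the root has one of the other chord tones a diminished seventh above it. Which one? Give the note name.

Ab

The chord tones of B diminished seventh are B D F A♭.
The root is B. A diminished seventh above B is A♭.
A♭ is the chord's 7th.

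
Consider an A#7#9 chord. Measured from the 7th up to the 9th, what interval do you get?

The chord tones of A#7#9 are A# C## E# G# B##.
The 7th is G# and the 9th is B##.
From G# to B##: 5 semitones over a third = augmented.

augmented third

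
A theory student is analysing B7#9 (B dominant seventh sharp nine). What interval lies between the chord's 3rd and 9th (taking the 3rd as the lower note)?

B dominant seventh sharp nine is spelled B D♯ F♯ A C𝄪.
3rd = D♯; 9th = C𝄪.
From D♯ to C𝄪 is 11 semitones, exactly the major seventh.

major seventh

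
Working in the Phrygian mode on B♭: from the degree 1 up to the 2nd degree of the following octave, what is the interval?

The scale runs B♭ C♭ D♭ E♭ F G♭ A♭.
That puts B♭ below C♭.
B♭ up to C♭ is 13 semitones, a half step narrower than a major ninth, so the interval is minor.

minor ninth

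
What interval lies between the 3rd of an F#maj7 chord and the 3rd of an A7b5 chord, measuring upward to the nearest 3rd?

minor third

The 3rd of F#maj7 is A#; the 3rd of A7b5 is C#.
3 letter names make it a third; at 3 semitones (a half step narrower than major) the quality is minor.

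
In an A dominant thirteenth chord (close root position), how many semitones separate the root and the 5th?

7

The chord tones of A13 (A dominant thirteenth) are A C# E G B F#.
A to E is a perfect fifth: 7 semitones.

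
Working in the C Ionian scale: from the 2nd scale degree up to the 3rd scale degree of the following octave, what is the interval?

major ninth

Spelling the C Ionian scale: C D E F G A B.
That puts D below E.
Counting 9 letters and 14 half steps from D gives a major ninth.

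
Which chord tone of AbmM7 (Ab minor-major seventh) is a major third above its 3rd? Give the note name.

Spelling the chord: Ab Cb Eb G.
The 3rd is Cb. A major third above Cb is Eb.
Eb is the chord's 5th.

Eb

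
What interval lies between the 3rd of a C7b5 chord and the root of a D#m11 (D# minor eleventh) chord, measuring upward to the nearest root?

C7b5 has E as its 3rd, and D#m11 (D# minor eleventh) has D# as its root.
Counting 7 letters and 11 half steps from E gives a major seventh.

major seventh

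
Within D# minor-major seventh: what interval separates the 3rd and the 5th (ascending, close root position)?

major 3rd

D#mM7 (D# minor-major seventh) is spelled D#-F#-A#-C##.
3rd = F#; 5th = A#.
Counting 3 letters and 4 half steps from F# gives a major third.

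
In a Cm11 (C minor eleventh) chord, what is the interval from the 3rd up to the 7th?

perfect fifth

Spelling the chord: C E♭ G B♭ D F.
3rd = E♭; 7th = B♭.
From E♭ to B♭ is 7 semitones, exactly the perfect fifth.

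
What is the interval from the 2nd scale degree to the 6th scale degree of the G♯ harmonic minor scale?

G♯ harmonic minor: G♯ A♯ B C♯ D♯ E F𝄪.
2nd scale degree = A♯; 6th scale degree = E.
5 letter names make it a fifth; at 6 semitones (a half step narrower than perfect) the quality is diminished.

diminished fifth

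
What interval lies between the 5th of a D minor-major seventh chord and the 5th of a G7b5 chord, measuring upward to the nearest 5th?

diminished fourth

D minor-major seventh has A as its 5th, and G7b5 has D♭ as its 5th.
A up to D♭ is 4 semitones, a half step narrower than a perfect fourth, so the interval is diminished.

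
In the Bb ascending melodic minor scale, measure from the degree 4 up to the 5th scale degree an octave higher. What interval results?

major ninth

Bb melodic minor: Bb C Db Eb F G A.
That puts Eb below F.
Eb up to F spans 9 letter names and 14 semitones — a major ninth.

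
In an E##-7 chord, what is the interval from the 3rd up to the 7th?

perfect fifth

Spelling the chord: E##, G##, B##, D##.
So we need the interval from G## up to D##.
From G## to D## is 7 semitones, exactly the perfect fifth.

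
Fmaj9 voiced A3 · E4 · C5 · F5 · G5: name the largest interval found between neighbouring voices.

Adjacent intervals: A3→E4 = perfect fifth; E4→C5 = minor sixth; C5→F5 = perfect fourth; F5→G5 = major second.
The largest is E4 to C5, a minor sixth (8 semitones).

minor 6th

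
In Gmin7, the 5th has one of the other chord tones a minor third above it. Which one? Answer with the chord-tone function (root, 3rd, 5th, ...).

Spelling the chord: G, B♭, D, F.
The 5th is D. A minor third above D is F.
F is the chord's 7th.

7th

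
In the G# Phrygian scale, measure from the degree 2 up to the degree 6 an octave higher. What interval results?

P12

The scale runs G# A B C# D# E F#.
The degree 2 is A and the degree 6 (up an octave) is E.
Counting 12 letters and 19 half steps from A gives a perfect twelfth.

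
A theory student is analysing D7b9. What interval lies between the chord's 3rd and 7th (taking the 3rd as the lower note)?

D dominant seventh flat nine: D F# A C Eb.
So we need the interval from F# up to C.
F# up to C is 6 semitones, a half step narrower than a perfect fifth, so the interval is diminished.
This 3–7 tritone is the characteristic tension at the heart of the dominant sound.

diminished fifth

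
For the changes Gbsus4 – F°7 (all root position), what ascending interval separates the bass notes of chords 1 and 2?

M7

The roots are Gb and F.
Gb up to F spans 7 letter names and 11 semitones — a major seventh.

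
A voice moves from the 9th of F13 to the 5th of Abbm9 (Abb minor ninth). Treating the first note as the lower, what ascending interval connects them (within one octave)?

The 9th of F13 is G; the 5th of Abbm9 (Abb minor ninth) is Ebb.
From G to Ebb: 7 semitones over a sixth = diminished.

diminished sixth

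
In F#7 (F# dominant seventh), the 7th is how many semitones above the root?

The chord tones of F#7 are F#–A#–C#–E.
F# to E is a minor seventh: 10 semitones.

10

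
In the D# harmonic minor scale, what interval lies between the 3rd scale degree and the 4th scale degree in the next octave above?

major ninth

D# harmonic minor: D# E# F# G# A# B C##.
That puts F# below G#.
From F# to G# is 14 semitones, exactly the major ninth.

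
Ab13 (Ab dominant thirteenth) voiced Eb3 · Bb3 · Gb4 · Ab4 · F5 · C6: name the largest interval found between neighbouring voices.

major 6th

Adjacent intervals: Eb3→Bb3 = perfect fifth; Bb3→Gb4 = minor sixth; Gb4→Ab4 = major second; Ab4→F5 = major sixth; F5→C6 = perfect fifth.
The largest is Ab4 to F5, a major sixth (9 semitones).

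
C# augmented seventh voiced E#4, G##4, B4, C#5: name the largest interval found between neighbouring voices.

Adjacent intervals: E#4→G##4 = major third; G##4→B4 = diminished third; B4→C#5 = major second.
The largest is E#4 to G##4, a major third (4 semitones).

major third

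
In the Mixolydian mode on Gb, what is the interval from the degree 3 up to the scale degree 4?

Gb mixolydian: Gb Ab Bb Cb Db Eb Fb.
The degree 3 is Bb and the 4th degree is Cb.
From Bb to Cb: 1 semitone over a second = minor.

minor 2nd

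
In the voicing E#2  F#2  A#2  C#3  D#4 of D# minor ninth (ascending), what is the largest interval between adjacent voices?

major ninth

Adjacent intervals: E#2→F#2 = minor second; F#2→A#2 = major third; A#2→C#3 = minor third; C#3→D#4 = major ninth.
The largest is C#3 to D#4, a major ninth (14 semitones).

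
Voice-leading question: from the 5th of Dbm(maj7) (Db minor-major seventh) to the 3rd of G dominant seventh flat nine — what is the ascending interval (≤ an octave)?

Dbm(maj7) (Db minor-major seventh) has Ab as its 5th, and G dominant seventh flat nine has B as its 3rd.
2 letter names make it a second; at 3 semitones (a half step wider than major) the quality is augmented.

augmented 2nd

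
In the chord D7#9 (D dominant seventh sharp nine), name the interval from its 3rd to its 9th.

major seventh

D7#9 is spelled D-F#-A-C-E#.
That puts F# below E#.
From F# to E# is 11 semitones, exactly the major seventh.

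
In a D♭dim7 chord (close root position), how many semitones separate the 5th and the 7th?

D♭dim7 is spelled D♭, F♭, A𝄫, C𝄫.
A𝄫 to C𝄫 is a minor third: 3 semitones.

3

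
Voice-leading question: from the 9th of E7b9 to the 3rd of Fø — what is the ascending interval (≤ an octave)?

The 9th of E7b9 is F; the 3rd of Fø is A♭.
3 letter names make it a third; at 3 semitones (a half step narrower than major) the quality is minor.

minor third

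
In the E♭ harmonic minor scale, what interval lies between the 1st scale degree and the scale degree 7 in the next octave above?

major fourteenth

Spelling the E♭ harmonic minor scale: E♭ F G♭ A♭ B♭ C♭ D.
So we need the interval from E♭ up to D.
From E♭ to D is 23 semitones, exactly the major fourteenth.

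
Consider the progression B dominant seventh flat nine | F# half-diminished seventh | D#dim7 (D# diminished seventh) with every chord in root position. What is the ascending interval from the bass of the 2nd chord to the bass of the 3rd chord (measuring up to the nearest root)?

The roots are F# and D#.
Counting 6 letters and 9 half steps from F# gives a major sixth.

major 6th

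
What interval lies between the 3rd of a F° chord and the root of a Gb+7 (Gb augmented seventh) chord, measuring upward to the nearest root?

F° has Ab as its 3rd, and Gb+7 (Gb augmented seventh) has Gb as its root.
Ab up to Gb is 10 semitones, a half step narrower than a major seventh, so the interval is minor.

minor seventh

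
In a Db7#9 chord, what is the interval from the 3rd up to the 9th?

major seventh

The chord tones of Db7#9 (Db dominant seventh sharp nine) are Db–F–Ab–Cb–E.
3rd = F; 9th = E.
Counting 7 letters and 11 half steps from F gives a major seventh.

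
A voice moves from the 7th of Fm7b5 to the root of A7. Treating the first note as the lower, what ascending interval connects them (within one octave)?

The 7th of Fm7b5 is Eb; the root of A7 is A.
4 letter names make it a fourth; at 6 semitones (a half step wider than perfect) the quality is augmented.

augmented 4th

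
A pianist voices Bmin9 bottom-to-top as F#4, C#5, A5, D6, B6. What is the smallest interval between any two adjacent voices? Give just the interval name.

Adjacent intervals: F#4→C#5 = perfect fifth; C#5→A5 = minor sixth; A5→D6 = perfect fourth; D6→B6 = major sixth.
The smallest is A5 to D6, a perfect fourth (5 semitones).

perfect 4th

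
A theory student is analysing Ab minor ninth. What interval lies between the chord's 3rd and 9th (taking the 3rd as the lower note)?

major 7th

Abm9 (Ab minor ninth): Ab-Cb-Eb-Gb-Bb.
The 3rd is Cb and the 9th is Bb.
Counting 7 letters and 11 half steps from Cb gives a major seventh.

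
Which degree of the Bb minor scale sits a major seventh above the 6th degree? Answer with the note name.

F

The scale is Bb C Db Eb F Gb Ab.
The 6th degree is Gb; a major seventh above that is F — scale degree 5.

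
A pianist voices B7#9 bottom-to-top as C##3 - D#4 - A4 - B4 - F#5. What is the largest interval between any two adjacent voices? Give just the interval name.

minor 9th

Adjacent intervals: C##3→D#4 = minor ninth; D#4→A4 = diminished fifth; A4→B4 = major second; B4→F#5 = perfect fifth.
The largest is C##3 to D#4, a minor ninth (13 semitones).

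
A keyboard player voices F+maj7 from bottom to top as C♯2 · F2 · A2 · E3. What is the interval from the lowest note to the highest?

The outer voices are C♯2 and E3.
From C♯ to E: 15 semitones over a tenth = minor.

minor 10th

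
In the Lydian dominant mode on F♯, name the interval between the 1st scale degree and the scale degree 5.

perfect fifth

F♯ lydian dominant: F♯ G♯ A♯ B♯ C♯ D♯ E.
The 1st scale degree is F♯ and the scale degree 5 is C♯.
F♯ up to C♯ spans 5 letter names and 7 semitones — a perfect fifth.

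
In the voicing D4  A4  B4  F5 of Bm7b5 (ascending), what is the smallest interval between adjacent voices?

Adjacent intervals: D4→A4 = perfect fifth; A4→B4 = major second; B4→F5 = diminished fifth.
The smallest is A4 to B4, a major second (2 semitones).

major 2nd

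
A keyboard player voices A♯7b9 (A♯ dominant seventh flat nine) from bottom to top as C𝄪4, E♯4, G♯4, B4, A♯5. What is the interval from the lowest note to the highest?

minor thirteenth

The outer voices are C𝄪4 and A♯5.
C𝄪 up to A♯ is 20 semitones, a half step narrower than a major thirteenth, so the interval is minor.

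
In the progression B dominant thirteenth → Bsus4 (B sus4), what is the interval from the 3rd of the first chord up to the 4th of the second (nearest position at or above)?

B dominant thirteenth has D♯ as its 3rd, and Bsus4 (B sus4) has E as its 4th.
D♯ up to E is 1 semitone, a half step narrower than a major second, so the interval is minor.

m2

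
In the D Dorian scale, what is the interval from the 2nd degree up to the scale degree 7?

m6

D dorian: D E F G A B C.
2nd degree = E; 7th degree = C.
E up to C is 8 semitones, a half step narrower than a major sixth, so the interval is minor.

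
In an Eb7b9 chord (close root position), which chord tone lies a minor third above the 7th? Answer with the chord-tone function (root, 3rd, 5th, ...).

Spelling the chord: Eb–G–Bb–Db–Fb.
The 7th is Db. A minor third above Db is Fb.
Fb is the chord's 9th.

9th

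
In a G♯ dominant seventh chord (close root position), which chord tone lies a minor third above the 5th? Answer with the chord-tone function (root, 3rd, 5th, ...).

7th

The chord tones of G♯ dominant seventh are G♯, B♯, D♯, F♯.
The 5th is D♯. A minor third above D♯ is F♯.
F♯ is the chord's 7th.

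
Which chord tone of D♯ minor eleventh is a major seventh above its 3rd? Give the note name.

D♯ minor eleventh: D♯–F♯–A♯–C♯–E♯–G♯.
The 3rd is F♯. A major seventh above F♯ is E♯.
E♯ is the chord's 9th.

E#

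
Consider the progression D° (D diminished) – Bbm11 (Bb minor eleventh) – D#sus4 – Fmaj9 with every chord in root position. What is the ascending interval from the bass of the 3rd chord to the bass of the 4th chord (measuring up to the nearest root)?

The roots are D# and F.
D# up to F is 2 semitones, a whole step narrower than a major third, so the interval is diminished.

d3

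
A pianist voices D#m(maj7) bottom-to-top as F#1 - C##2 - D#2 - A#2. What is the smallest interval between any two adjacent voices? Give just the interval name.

Adjacent intervals: F#1→C##2 = augmented fifth; C##2→D#2 = minor second; D#2→A#2 = perfect fifth.
The smallest is C##2 to D#2, a minor second (1 semitone).

m2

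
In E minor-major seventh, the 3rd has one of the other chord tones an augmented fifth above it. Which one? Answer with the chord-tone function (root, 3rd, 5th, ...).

7th

EmM7: E, G, B, D♯.
The 3rd is G. An augmented fifth above G is D♯.
D♯ is the chord's 7th.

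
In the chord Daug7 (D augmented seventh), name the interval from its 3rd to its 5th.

major third

Daug7: D–F#–A#–C.
That puts F# below A#.
Counting 3 letters and 4 half steps from F# gives a major third.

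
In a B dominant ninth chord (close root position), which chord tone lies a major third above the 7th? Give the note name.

The chord tones of B dominant ninth are B, D#, F#, A, C#.
The 7th is A. A major third above A is C#.
C# is the chord's 9th.

C#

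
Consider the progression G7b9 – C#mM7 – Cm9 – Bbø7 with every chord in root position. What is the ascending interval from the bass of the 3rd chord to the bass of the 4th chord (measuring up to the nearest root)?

The roots are C and Bb.
From C to Bb: 10 semitones over a seventh = minor.

minor seventh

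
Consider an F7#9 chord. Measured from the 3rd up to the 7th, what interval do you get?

diminished fifth

The chord tones of F dominant seventh sharp nine are F–A–C–Eb–G#.
The 3rd is A and the 7th is Eb.
5 letter names make it a fifth; at 6 semitones (a half step narrower than perfect) the quality is diminished.
This 3–7 tritone is the characteristic tension at the heart of the dominant sound.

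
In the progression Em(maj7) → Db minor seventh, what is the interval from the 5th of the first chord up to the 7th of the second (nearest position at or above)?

d2

The 5th of Em(maj7) is B; the 7th of Db minor seventh is Cb.
B up to Cb is 0 semitones, a whole step narrower than a major second, so the interval is diminished.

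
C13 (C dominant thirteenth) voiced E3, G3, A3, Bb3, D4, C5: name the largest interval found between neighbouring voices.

Adjacent intervals: E3→G3 = minor third; G3→A3 = major second; A3→Bb3 = minor second; Bb3→D4 = major third; D4→C5 = minor seventh.
The largest is D4 to C5, a minor seventh (10 semitones).

minor 7th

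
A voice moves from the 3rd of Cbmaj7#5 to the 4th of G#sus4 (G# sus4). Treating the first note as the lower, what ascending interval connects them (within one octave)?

Cbmaj7#5 has Eb as its 3rd, and G#sus4 (G# sus4) has C# as its 4th.
6 letter names make it a sixth; at 10 semitones (a half step wider than major) the quality is augmented.

augmented sixth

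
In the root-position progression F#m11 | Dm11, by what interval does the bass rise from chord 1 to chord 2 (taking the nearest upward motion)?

The roots are F# and D.
From F# to D: 8 semitones over a sixth = minor.

minor sixth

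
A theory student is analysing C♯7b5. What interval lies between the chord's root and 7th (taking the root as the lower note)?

m7

C♯ dominant seventh flat five is spelled C♯–E♯–G–B.
That puts C♯ below B.
7 letter names make it a seventh; at 10 semitones (a half step narrower than major) the quality is minor.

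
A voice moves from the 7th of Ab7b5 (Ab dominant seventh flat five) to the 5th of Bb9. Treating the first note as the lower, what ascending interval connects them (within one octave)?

major seventh

Ab7b5 (Ab dominant seventh flat five) has Gb as its 7th, and Bb9 has F as its 5th.
Counting 7 letters and 11 half steps from Gb gives a major seventh.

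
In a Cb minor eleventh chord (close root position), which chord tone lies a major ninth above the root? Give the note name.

Db

Cbm11: Cb, Ebb, Gb, Bbb, Db, Fb.
The root is Cb. A major ninth above Cb is Db.
Db is the chord's 9th.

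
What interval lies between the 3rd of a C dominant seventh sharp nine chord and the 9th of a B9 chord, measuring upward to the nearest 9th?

major sixth

C dominant seventh sharp nine has E as its 3rd, and B9 has C♯ as its 9th.
From E to C♯ is 9 semitones, exactly the major sixth.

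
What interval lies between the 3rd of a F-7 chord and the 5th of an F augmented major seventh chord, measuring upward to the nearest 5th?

F-7 has Ab as its 3rd, and F augmented major seventh has C# as its 5th.
From Ab to C#: 5 semitones over a third = augmented.

A3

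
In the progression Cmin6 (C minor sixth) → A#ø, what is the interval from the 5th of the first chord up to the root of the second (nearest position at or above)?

augmented second

Cmin6 (C minor sixth) has G as its 5th, and A#ø has A# as its root.
2 letter names make it a second; at 3 semitones (a half step wider than major) the quality is augmented.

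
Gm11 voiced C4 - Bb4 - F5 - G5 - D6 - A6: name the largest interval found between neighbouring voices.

minor seventh

Adjacent intervals: C4→Bb4 = minor seventh; Bb4→F5 = perfect fifth; F5→G5 = major second; G5→D6 = perfect fifth; D6→A6 = perfect fifth.
The largest is C4 to Bb4, a minor seventh (10 semitones).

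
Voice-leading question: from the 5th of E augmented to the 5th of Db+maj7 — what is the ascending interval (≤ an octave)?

E augmented has B# as its 5th, and Db+maj7 has A as its 5th.
B# up to A is 9 semitones, a whole step narrower than a major seventh, so the interval is diminished.

diminished seventh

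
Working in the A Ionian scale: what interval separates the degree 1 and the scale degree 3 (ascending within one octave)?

A major: A B C# D E F# G#.
That puts A below C#.
Counting 3 letters and 4 half steps from A gives a major third.

major third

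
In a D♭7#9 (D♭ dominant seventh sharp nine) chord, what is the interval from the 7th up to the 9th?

augmented third

D♭ dominant seventh sharp nine is spelled D♭-F-A♭-C♭-E.
7th = C♭; 9th = E.
3 letter names make it a third; at 5 semitones (a half step wider than major) the quality is augmented.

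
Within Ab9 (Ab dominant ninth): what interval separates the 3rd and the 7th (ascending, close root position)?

diminished 5th

Spelling the chord: Ab C Eb Gb Bb.
3rd = C; 7th = Gb.
C up to Gb is 6 semitones, a half step narrower than a perfect fifth, so the interval is diminished.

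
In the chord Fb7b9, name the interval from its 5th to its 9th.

Spelling the chord: Fb Ab Cb Ebb Gbb.
The 5th is Cb and the 9th is Gbb.
5 letter names make it a fifth; at 6 semitones (a half step narrower than perfect) the quality is diminished.

diminished fifth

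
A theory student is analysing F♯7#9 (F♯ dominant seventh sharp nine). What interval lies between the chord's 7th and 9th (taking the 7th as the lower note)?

The chord tones of F♯7#9 are F♯ A♯ C♯ E G𝄪.
So we need the interval from E up to G𝄪.
E up to G𝄪 is 5 semitones, a half step wider than a major third, so the interval is augmented.

augmented third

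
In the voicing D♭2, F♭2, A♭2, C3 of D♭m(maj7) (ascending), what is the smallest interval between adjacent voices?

Adjacent intervals: D♭2→F♭2 = minor third; F♭2→A♭2 = major third; A♭2→C3 = major third.
The smallest is D♭2 to F♭2, a minor third (3 semitones).

minor third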